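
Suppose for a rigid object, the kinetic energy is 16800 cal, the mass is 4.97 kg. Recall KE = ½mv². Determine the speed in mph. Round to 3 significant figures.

376 mph

Rearranging: v = √(2·KE/m).
KE = 16800 cal = 70291 J; m = 4.97 kg.
v = 168.2 m/s
168.2 m/s × (1 mph / 0.4470 m/s) = 376.2 mph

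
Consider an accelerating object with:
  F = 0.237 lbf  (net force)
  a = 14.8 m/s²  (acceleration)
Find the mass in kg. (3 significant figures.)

Rearranging F = m·a for m: m = F/a.
F = 0.237 lbf = 1.054 N; a = 14.8 m/s².
m = 0.07123 kg

0.0712 kg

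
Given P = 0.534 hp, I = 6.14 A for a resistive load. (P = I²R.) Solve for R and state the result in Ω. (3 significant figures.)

Solving P = I²R for R: R = P/I².
P = 0.534 hp = 398.2 W; I = 6.14 A.
R = 10.56 Ω

10.6 Ω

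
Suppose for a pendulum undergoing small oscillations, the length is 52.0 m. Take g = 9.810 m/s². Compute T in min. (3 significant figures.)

T is given directly by: T = 2π√(L/g).
L = 52.0 m; g = 9.810 m/s².
T = 14.47 s
14.47 s × (1 min / 60.00 s) = 0.2411 min

0.241 min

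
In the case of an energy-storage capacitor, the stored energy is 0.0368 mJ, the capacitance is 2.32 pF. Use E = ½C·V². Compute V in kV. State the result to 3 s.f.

Solving E = ½C·V² for V: V = √(2E/C).
E = 0.0368 mJ = 3.680×10^-5 J; C = 2.32 pF = 2.320×10^-12 F.
V = 5632 V
5632 V × (1 kV / 1000 V) = 5.632 kV

5.63 kV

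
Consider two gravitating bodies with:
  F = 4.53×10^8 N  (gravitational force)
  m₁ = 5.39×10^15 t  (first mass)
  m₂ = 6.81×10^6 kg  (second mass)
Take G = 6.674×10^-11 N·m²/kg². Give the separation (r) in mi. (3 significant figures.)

1.44 mi

From Newton's law of gravitation: r = √(G·m₁m₂/F).
F = 4.53×10^8 N; m₁ = 5.39×10^15 t = 5.390×10^18 kg; m₂ = 6.81×10^6 kg; G = 6.674×10^-11 N·m²/kg².
r = 2325 m
2325 m × (1 mi / 1609 m) = 1.445 mi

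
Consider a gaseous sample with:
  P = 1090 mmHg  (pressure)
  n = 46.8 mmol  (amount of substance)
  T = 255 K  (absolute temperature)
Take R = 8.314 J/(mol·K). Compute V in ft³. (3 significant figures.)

0.0241 ft³

Rearranging PV = nRT for V: V = nRT/P.
P = 1090 mmHg = 1.453×10^5 Pa; n = 46.8 mmol = 0.04680 mol; T = 255 K; R = 8.314 J/(mol·K).
V = 6.828×10^-4 m³
6.828×10^-4 m³ × (1 ft³ / 0.02832 m³) = 0.02411 ft³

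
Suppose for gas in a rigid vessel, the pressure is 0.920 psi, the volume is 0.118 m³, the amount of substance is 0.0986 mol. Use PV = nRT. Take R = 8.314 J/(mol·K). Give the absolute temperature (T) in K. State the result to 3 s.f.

Rearranging: T = PV/(nR).
P = 0.920 psi = 6343 Pa; V = 0.118 m³; n = 0.0986 mol; R = 8.314 J/(mol·K).
T = 913.1 K

913 K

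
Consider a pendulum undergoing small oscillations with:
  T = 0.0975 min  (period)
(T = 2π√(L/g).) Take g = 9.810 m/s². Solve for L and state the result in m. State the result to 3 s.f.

Solving T = 2π√(L/g) for L: L = g·(T/2π)².
T = 0.0975 min = 5.850 s; g = 9.810 m/s².
L = 8.504 m

8.50 m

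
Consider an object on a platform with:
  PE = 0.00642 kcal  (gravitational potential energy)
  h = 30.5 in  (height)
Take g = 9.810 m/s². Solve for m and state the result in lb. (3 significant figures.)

Rearranging PE = m·g·h for m: m = PE/(g·h).
PE = 0.00642 kcal = 26.86 J; h = 30.5 in = 0.7747 m; g = 9.810 m/s².
m = 3.534 kg
3.534 kg × (1 lb / 0.4536 kg) = 7.792 lb

7.79 lb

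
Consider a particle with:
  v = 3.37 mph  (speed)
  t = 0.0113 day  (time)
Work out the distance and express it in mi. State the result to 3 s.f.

0.914 mi

Rearranging: d = v·t.
v = 3.37 mph = 1.507 m/s; t = 0.0113 day = 976.3 s.
d = 1471 m
1471 m × (1 mi / 1609 m) = 0.9139 mi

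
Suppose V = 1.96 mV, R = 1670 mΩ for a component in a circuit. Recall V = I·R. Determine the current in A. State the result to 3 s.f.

From Ohm's law: I = V/R.
V = 1.96 mV = 0.001960 V; R = 1670 mΩ = 1.670 Ω.
I = 0.001174 A

0.00117 A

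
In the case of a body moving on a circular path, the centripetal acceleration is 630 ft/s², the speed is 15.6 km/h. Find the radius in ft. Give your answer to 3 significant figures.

Rearranging: r = v²/a.
a = 630 ft/s² = 192.0 m/s²; v = 15.6 km/h = 4.333 m/s.
r = 0.09779 m
0.09779 m × (1 ft / 0.3048 m) = 0.3208 ft

0.321 ft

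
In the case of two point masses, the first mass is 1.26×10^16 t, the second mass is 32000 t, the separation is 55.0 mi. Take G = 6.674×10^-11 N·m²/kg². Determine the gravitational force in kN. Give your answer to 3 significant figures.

From Newton's law of gravitation: F = Gm₁m₂/r².
m₁ = 1.26×10^16 t = 1.260×10^19 kg; m₂ = 32000 t = 3.200×10^7 kg; r = 55.0 mi = 88514 m; G = 6.674×10^-11 N·m²/kg².
F = 3.435×10^6 N  (the unit combination reduces to kg·m/s² = N)
3.435×10^6 N × (1 kN / 1000 N) = 3435 kN

3430 kN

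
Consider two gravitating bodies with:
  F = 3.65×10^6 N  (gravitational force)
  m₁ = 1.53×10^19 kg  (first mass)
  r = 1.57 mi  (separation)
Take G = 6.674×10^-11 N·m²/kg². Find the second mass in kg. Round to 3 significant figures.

From Newton's law of gravitation: m₂ = F·r²/(G·m₁).
F = 3.65×10^6 N; m₁ = 1.53×10^19 kg; r = 1.57 mi = 2527 m; G = 6.674×10^-11 N·m²/kg².
m₂ = 22820 kg

22800 kg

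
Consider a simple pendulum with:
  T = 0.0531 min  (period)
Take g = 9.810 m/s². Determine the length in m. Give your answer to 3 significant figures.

Solving T = 2π√(L/g) for L: L = g·(T/2π)².
T = 0.0531 min = 3.186 s; g = 9.810 m/s².
L = 2.522 m

2.52 m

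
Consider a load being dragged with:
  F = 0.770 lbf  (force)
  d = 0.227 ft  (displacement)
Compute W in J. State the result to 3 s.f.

Directly: W = F·d.
F = 0.770 lbf = 3.425 N; d = 0.227 ft = 0.06919 m.
W = 0.2370 J

0.237 J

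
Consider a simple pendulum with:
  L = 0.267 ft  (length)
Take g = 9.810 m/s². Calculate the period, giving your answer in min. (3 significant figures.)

0.00954 min

T is given directly by: T = 2π√(L/g).
L = 0.267 ft = 0.08138 m; g = 9.810 m/s².
T = 0.5723 s
0.5723 s × (1 min / 60.00 s) = 0.009538 min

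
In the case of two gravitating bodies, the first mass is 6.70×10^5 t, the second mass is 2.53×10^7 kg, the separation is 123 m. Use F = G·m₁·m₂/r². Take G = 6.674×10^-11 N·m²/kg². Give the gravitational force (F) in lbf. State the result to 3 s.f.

From Newton's law of gravitation: F = Gm₁m₂/r².
m₁ = 6.70×10^5 t = 6.700×10^8 kg; m₂ = 2.53×10^7 kg; r = 123 m; G = 6.674×10^-11 N·m²/kg².
F = 74.78 N
74.78 N × (1 lbf / 4.448 N) = 16.81 lbf

16.8 lbf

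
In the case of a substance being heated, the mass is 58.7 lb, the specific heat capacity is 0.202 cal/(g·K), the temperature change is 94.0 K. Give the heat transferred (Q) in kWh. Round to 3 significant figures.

Q is given directly by: Q = mcΔT.
m = 58.7 lb = 26.63 kg; c = 0.202 cal/(g·K) = 845.2 J/(kg·K); ΔT = 94.0 K.
Q = 2.115×10^6 J
2.115×10^6 J × (1 kWh / 3.600×10^6 J) = 0.5876 kWh

0.588 kWh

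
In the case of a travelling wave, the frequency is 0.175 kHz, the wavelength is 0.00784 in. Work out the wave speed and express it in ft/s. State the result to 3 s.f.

v is given directly by: v = fλ.
f = 0.175 kHz = 175.0 Hz; λ = 0.00784 in = 1.991×10^-4 m.
v = 0.03485 m/s
0.03485 m/s × (1 ft/s / 0.3048 m/s) = 0.1143 ft/s

0.114 ft/s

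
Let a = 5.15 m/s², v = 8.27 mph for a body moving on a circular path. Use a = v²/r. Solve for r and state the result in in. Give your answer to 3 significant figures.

Rearranging: r = v²/a.
a = 5.15 m/s²; v = 8.27 mph = 3.697 m/s.
r = 2.654 m
2.654 m × (1 in / 0.02540 m) = 104.5 in

104 in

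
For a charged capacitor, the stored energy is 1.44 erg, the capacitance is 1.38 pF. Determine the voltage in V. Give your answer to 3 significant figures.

457 V

Rearranging E = ½C·V² for V: V = √(2E/C).
E = 1.44 erg = 1.440×10^-7 J; C = 1.38 pF = 1.380×10^-12 F.
V = 456.8 V  (the unit combination reduces to kg·m²/(A·s³) = V)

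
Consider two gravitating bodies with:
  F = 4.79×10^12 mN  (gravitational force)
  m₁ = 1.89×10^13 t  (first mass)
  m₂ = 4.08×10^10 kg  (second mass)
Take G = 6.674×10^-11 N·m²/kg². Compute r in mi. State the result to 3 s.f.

From Newton's law of gravitation: r = √(G·m₁m₂/F).
F = 4.79×10^12 mN = 4.790×10^9 N; m₁ = 1.89×10^13 t = 1.890×10^16 kg; m₂ = 4.08×10^10 kg; G = 6.674×10^-11 N·m²/kg².
r = 3278 m
3278 m × (1 mi / 1609 m) = 2.037 mi

2.04 mi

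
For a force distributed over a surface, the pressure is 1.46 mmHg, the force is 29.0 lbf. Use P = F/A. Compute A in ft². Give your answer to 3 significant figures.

Solving P = F/A for A: A = F/P.
P = 1.46 mmHg = 194.7 Pa; F = 29.0 lbf = 129.0 N.
A = 0.6627 m²
0.6627 m² × (1 ft² / 0.09290 m²) = 7.133 ft²

7.13 ft²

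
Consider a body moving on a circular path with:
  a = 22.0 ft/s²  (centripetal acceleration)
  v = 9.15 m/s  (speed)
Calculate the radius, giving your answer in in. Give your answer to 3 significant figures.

Rearranging a = v²/r for r: r = v²/a.
a = 22.0 ft/s² = 6.706 m/s²; v = 9.15 m/s.
r = 12.49 m
12.49 m × (1 in / 0.02540 m) = 491.6 in

492 in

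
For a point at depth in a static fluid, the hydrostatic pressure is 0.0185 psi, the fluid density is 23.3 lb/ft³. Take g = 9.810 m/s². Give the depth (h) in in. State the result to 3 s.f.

Rearranging P = ρ·g·h for h: h = P/(ρ·g).
P = 0.0185 psi = 127.6 Pa; ρ = 23.3 lb/ft³ = 373.2 kg/m³; g = 9.810 m/s².
h = 0.03484 m
0.03484 m × (1 in / 0.02540 m) = 1.372 in

1.37 in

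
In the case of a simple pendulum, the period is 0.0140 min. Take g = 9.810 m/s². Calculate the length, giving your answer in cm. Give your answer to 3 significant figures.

Solving T = 2π√(L/g) for L: L = g·(T/2π)².
T = 0.0140 min = 0.8400 s; g = 9.810 m/s².
L = 0.1753 m
0.1753 m × (1 cm / 0.01000 m) = 17.53 cm

17.5 cm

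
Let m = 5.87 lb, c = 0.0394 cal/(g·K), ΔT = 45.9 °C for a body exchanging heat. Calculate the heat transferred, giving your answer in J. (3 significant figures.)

20100 J

Directly: Q = mcΔT.
m = 5.87 lb = 2.663 kg; c = 0.0394 cal/(g·K) = 164.8 J/(kg·K); ΔT = 45.9 °C = 45.90 K.
Q = 20147 J  (the unit combination reduces to kg·m²/s² = J)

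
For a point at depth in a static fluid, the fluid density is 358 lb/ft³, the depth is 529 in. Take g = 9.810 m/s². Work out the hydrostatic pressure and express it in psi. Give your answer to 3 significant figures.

110 psi

P is given directly by: P = ρgh.
ρ = 358 lb/ft³ = 5735 kg/m³; h = 529 in = 13.44 m; g = 9.810 m/s².
P = 7.559×10^5 Pa  (the unit combination reduces to kg/(m·s²) = Pa)
7.559×10^5 Pa × (1 psi / 6895 Pa) = 109.6 psi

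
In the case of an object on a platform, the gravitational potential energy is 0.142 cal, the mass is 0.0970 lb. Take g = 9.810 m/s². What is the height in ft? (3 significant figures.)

4.52 ft

Solving PE = m·g·h for h: h = PE/(m·g).
PE = 0.142 cal = 0.5941 J; m = 0.0970 lb = 0.04400 kg; g = 9.810 m/s².
h = 1.376 m
1.376 m × (1 ft / 0.3048 m) = 4.516 ft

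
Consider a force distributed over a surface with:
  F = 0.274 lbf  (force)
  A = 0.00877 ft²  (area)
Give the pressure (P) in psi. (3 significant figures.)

0.217 psi

Directly: P = F/A.
F = 0.274 lbf = 1.219 N; A = 0.00877 ft² = 8.148×10^-4 m².
P = 1496 Pa
1496 Pa × (1 psi / 6895 Pa) = 0.2170 psi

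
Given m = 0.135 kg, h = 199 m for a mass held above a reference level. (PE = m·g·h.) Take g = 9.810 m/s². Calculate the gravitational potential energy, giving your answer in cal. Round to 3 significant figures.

Directly: PE = mgh.
m = 0.135 kg; h = 199 m; g = 9.810 m/s².
PE = 263.5 J  (the unit combination reduces to kg·m²/s² = J)
263.5 J × (1 cal / 4.184 J) = 62.99 cal

63.0 cal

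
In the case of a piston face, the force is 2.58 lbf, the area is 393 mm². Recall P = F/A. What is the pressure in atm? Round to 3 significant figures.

Directly: P = F/A.
F = 2.58 lbf = 11.48 N; A = 393 mm² = 3.930×10^-4 m².
P = 29202 Pa  (the unit combination reduces to kg/(m·s²) = Pa)
29202 Pa × (1 atm / 1.013×10^5 Pa) = 0.2882 atm

0.288 atm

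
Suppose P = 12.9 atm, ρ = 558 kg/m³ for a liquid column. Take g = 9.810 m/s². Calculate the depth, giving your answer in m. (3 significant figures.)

239 m

Solving P = ρ·g·h for h: h = P/(ρ·g).
P = 12.9 atm = 1.307×10^6 Pa; ρ = 558 kg/m³; g = 9.810 m/s².
h = 238.8 m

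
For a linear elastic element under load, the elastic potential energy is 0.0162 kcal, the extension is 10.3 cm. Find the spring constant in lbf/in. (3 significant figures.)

73.0 lbf/in

Rearranging U = ½k·x² for k: k = 2U/x².
U = 0.0162 kcal = 67.78 J; x = 10.3 cm = 0.1030 m.
k = 12778 N/m
12778 N/m × (1 lbf/in / 175.1 N/m) = 72.96 lbf/in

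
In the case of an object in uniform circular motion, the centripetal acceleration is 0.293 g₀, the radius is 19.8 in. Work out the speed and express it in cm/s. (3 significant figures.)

Rearranging: v = √(a·r).
a = 0.293 g₀ = 2.873 m/s²; r = 19.8 in = 0.5029 m.
v = 1.202 m/s
1.202 m/s × (1 cm/s / 0.01000 m/s) = 120.2 cm/s

120 cm/s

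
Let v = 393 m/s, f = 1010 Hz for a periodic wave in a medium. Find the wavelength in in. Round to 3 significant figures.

15.3 in

Rearranging v = f·λ for λ: λ = v/f.
v = 393 m/s; f = 1010 Hz.
λ = 0.3891 m
0.3891 m × (1 in / 0.02540 m) = 15.32 in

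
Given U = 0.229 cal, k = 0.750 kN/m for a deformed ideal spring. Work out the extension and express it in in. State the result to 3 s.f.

1.99 in

Rearranging U = ½k·x² for x: x = √(2U/k).
U = 0.229 cal = 0.9581 J; k = 0.750 kN/m = 750.0 N/m.
x = 0.05055 m
0.05055 m × (1 in / 0.02540 m) = 1.990 in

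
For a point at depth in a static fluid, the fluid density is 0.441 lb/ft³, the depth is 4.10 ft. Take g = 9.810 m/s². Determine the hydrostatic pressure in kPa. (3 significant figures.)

Directly: P = ρgh.
ρ = 0.441 lb/ft³ = 7.064 kg/m³; h = 4.10 ft = 1.250 m; g = 9.810 m/s².
P = 86.60 Pa
86.60 Pa × (1 kPa / 1000 Pa) = 0.08660 kPa

0.0866 kPa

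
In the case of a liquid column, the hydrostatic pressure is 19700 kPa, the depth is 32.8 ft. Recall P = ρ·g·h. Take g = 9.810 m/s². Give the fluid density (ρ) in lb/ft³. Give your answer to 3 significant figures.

Rearranging P = ρ·g·h for ρ: ρ = P/(g·h).
P = 19700 kPa = 1.970×10^7 Pa; h = 32.8 ft = 9.997 m; g = 9.810 m/s².
ρ = 2.009×10^5 kg/m³
2.009×10^5 kg/m³ × (1 lb/ft³ / 16.02 kg/m³) = 12540 lb/ft³

12500 lb/ft³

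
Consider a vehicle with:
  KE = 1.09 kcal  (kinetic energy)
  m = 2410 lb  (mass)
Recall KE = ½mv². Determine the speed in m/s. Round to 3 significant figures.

2.89 m/s

Solving KE = ½mv² for v: v = √(2·KE/m).
KE = 1.09 kcal = 4561 J; m = 2410 lb = 1093 kg.
v = 2.889 m/s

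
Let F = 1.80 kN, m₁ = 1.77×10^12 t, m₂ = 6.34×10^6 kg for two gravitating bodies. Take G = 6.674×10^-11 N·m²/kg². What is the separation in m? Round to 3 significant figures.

From Newton's law of gravitation: r = √(G·m₁m₂/F).
F = 1.80 kN = 1800 N; m₁ = 1.77×10^12 t = 1.770×10^15 kg; m₂ = 6.34×10^6 kg; G = 6.674×10^-11 N·m²/kg².
r = 20398 m

20400 m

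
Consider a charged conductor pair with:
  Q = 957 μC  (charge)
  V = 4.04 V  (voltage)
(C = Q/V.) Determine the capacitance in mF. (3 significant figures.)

0.237 mF

C is given directly by: C = Q/V.
Q = 957 μC = 9.570×10^-4 C; V = 4.04 V.
C = 2.369×10^-4 F
2.369×10^-4 F × (1 mF / 0.001000 F) = 0.2369 mF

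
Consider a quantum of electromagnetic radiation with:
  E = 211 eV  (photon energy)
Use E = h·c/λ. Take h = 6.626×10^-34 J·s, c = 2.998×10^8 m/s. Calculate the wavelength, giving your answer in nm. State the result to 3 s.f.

5.88 nm

Rearranging: λ = hc/E.
E = 211 eV = 3.381×10^-17 J; h = 6.626×10^-34 J·s; c = 2.998×10^8 m/s.
λ = 5.876×10^-9 m
5.876×10^-9 m × (1 nm / 1.000×10^-9 m) = 5.876 nm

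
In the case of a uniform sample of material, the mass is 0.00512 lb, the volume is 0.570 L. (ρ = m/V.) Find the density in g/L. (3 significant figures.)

ρ is given directly by: ρ = m/V.
m = 0.00512 lb = 0.002322 kg; V = 0.570 L = 5.700×10^-4 m³.
ρ = 4.074 kg/m³
Since 1 g/L = 1 kg/m³, 4.074 g/L.

4.07 g/L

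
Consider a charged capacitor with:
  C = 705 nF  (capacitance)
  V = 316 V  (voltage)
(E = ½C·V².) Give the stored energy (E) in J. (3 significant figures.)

0.0352 J

E is given directly by: E = ½CV².
C = 705 nF = 7.050×10^-7 F; V = 316 V.
E = 0.03520 J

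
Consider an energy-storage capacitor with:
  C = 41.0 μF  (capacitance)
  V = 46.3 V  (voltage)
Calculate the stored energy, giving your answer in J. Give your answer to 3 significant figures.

Directly: E = ½CV².
C = 41.0 μF = 4.100×10^-5 F; V = 46.3 V.
E = 0.04395 J

0.0439 J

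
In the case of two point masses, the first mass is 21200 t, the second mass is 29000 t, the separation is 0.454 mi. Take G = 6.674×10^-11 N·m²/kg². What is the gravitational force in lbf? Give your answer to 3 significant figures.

F is given directly by: F = Gm₁m₂/r².
m₁ = 21200 t = 2.120×10^7 kg; m₂ = 29000 t = 2.900×10^7 kg; r = 0.454 mi = 730.6 m; G = 6.674×10^-11 N·m²/kg².
F = 0.07686 N
0.07686 N × (1 lbf / 4.448 N) = 0.01728 lbf

0.0173 lbf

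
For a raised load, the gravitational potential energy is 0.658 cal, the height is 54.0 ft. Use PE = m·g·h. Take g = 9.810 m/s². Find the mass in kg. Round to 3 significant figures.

0.0171 kg

Rearranging: m = PE/(g·h).
PE = 0.658 cal = 2.753 J; h = 54.0 ft = 16.46 m; g = 9.810 m/s².
m = 0.01705 kg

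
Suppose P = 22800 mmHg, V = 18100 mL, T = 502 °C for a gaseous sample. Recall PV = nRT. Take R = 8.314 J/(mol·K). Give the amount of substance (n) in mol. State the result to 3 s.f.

Rearranging PV = nRT for n: n = PV/(RT).
P = 22800 mmHg = 3.040×10^6 Pa; V = 18100 mL = 0.01810 m³; T = 502 °C = 775.1 K; R = 8.314 J/(mol·K).
n = 8.537 mol

8.54 mol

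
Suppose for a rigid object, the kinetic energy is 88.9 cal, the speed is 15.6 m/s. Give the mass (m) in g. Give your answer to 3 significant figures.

Rearranging: m = 2·KE/v².
KE = 88.9 cal = 372.0 J; v = 15.6 m/s.
m = 3.057 kg
3.057 kg × (1 g / 0.001000 kg) = 3057 g

3060 g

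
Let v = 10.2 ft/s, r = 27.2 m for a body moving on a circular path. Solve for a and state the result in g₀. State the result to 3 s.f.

0.0362 g₀

a is given directly by: a = v²/r.
v = 10.2 ft/s = 3.109 m/s; r = 27.2 m.
a = 0.3554 m/s²
0.3554 m/s² × (1 g₀ / 9.807 m/s²) = 0.03624 g₀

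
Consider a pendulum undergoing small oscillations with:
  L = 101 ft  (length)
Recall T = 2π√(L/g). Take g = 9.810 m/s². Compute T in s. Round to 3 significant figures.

T is given directly by: T = 2π√(L/g).
L = 101 ft = 30.78 m; g = 9.810 m/s².
T = 11.13 s

11.1 s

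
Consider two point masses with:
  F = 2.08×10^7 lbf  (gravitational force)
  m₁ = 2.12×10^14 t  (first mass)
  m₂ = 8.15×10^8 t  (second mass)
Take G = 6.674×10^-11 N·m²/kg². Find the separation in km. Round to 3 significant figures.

Rearranging F = G·m₁·m₂/r² for r: r = √(G·m₁m₂/F).
F = 2.08×10^7 lbf = 9.252×10^7 N; m₁ = 2.12×10^14 t = 2.120×10^17 kg; m₂ = 8.15×10^8 t = 8.150×10^11 kg; G = 6.674×10^-11 N·m²/kg².
r = 3.530×10^5 m
3.530×10^5 m × (1 km / 1000 m) = 353.0 km

353 km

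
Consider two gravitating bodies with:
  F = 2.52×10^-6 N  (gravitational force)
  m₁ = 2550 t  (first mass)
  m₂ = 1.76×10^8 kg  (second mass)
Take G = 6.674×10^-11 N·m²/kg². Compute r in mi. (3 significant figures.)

67.7 mi

From Newton's law of gravitation: r = √(G·m₁m₂/F).
F = 2.52×10^-6 N; m₁ = 2550 t = 2.550×10^6 kg; m₂ = 1.76×10^8 kg; G = 6.674×10^-11 N·m²/kg².
r = 1.090×10^5 m
1.090×10^5 m × (1 mi / 1609 m) = 67.74 mi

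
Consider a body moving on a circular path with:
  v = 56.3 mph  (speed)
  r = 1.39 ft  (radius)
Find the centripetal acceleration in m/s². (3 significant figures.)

1500 m/s²

a is given directly by: a = v²/r.
v = 56.3 mph = 25.17 m/s; r = 1.39 ft = 0.4237 m.
a = 1495 m/s²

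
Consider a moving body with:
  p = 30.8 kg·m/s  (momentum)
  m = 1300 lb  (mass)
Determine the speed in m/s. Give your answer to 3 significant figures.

Rearranging p = m·v for v: v = p/m.
p = 30.8 kg·m/s; m = 1300 lb = 589.7 kg.
v = 0.05223 m/s

0.0522 m/s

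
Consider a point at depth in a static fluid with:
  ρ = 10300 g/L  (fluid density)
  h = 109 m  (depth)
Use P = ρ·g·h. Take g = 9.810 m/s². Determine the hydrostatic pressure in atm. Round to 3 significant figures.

Directly: P = ρgh.
ρ = 10300 g/L = 10300 kg/m³; h = 109 m; g = 9.810 m/s².
P = 1.101×10^7 Pa
1.101×10^7 Pa × (1 atm / 1.013×10^5 Pa) = 108.7 atm

109 atm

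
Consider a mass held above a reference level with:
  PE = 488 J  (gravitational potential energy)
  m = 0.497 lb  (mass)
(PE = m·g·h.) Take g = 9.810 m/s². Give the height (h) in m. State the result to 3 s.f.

Rearranging: h = PE/(m·g).
PE = 488 J; m = 0.497 lb = 0.2254 kg; g = 9.810 m/s².
h = 220.7 m

221 m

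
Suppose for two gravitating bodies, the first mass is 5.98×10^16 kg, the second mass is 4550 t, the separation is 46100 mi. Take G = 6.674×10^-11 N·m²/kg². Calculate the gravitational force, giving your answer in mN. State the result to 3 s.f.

From Newton's law of gravitation: F = Gm₁m₂/r².
m₁ = 5.98×10^16 kg; m₂ = 4550 t = 4.550×10^6 kg; r = 46100 mi = 7.419×10^7 m; G = 6.674×10^-11 N·m²/kg².
F = 0.003299 N
0.003299 N × (1 mN / 0.001000 N) = 3.299 mN

3.30 mN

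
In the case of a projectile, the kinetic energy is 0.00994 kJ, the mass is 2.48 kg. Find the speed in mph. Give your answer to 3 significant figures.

6.33 mph

Rearranging KE = ½mv² for v: v = √(2·KE/m).
KE = 0.00994 kJ = 9.940 J; m = 2.48 kg.
v = 2.831 m/s
2.831 m/s × (1 mph / 0.4470 m/s) = 6.333 mph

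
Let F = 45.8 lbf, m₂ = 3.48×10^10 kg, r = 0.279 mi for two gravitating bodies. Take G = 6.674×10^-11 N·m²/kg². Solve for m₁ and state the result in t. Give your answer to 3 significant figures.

From Newton's law of gravitation: m₁ = F·r²/(G·m₂).
F = 45.8 lbf = 203.7 N; m₂ = 3.48×10^10 kg; r = 0.279 mi = 449.0 m; G = 6.674×10^-11 N·m²/kg².
m₁ = 1.768×10^7 kg
1.768×10^7 kg × (1 t / 1000 kg) = 17684 t

17700 t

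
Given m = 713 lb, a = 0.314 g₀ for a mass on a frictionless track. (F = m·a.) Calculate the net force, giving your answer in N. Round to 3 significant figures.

From Newton's second law: F = m·a.
m = 713 lb = 323.4 kg; a = 0.314 g₀ = 3.079 m/s².
F = 995.9 N

996 N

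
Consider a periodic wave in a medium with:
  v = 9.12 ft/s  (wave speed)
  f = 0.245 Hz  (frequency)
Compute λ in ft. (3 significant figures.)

37.2 ft

Rearranging: λ = v/f.
v = 9.12 ft/s = 2.780 m/s; f = 0.245 Hz.
λ = 11.35 m
11.35 m × (1 ft / 0.3048 m) = 37.22 ft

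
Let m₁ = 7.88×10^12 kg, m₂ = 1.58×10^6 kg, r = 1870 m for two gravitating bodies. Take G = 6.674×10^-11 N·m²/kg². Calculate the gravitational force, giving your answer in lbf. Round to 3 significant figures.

From Newton's law of gravitation: F = Gm₁m₂/r².
m₁ = 7.88×10^12 kg; m₂ = 1.58×10^6 kg; r = 1870 m; G = 6.674×10^-11 N·m²/kg².
F = 237.6 N  (the unit combination reduces to kg·m/s² = N)
237.6 N × (1 lbf / 4.448 N) = 53.42 lbf

53.4 lbf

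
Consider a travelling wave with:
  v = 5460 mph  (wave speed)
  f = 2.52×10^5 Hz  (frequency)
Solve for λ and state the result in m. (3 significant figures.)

Rearranging v = f·λ for λ: λ = v/f.
v = 5460 mph = 2441 m/s; f = 2.52×10^5 Hz.
λ = 0.009686 m

0.00969 m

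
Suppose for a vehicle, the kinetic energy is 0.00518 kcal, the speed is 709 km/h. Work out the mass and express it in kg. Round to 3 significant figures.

0.00112 kg

Solving KE = ½mv² for m: m = 2·KE/v².
KE = 0.00518 kcal = 21.67 J; v = 709 km/h = 196.9 m/s.
m = 0.001118 kg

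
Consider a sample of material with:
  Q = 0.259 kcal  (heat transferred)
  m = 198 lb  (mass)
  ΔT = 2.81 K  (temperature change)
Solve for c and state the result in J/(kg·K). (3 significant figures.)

4.29 J/(kg·K)

Rearranging: c = Q/(m·ΔT).
Q = 0.259 kcal = 1084 J; m = 198 lb = 89.81 kg; ΔT = 2.81 K.
c = 4.294 J/(kg·K)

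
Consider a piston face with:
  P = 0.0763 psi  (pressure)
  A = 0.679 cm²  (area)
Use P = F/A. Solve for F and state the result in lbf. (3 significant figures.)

Solving P = F/A for F: F = P·A.
P = 0.0763 psi = 526.1 Pa; A = 0.679 cm² = 6.790×10^-5 m².
F = 0.03572 N
0.03572 N × (1 lbf / 4.448 N) = 0.008030 lbf

0.00803 lbf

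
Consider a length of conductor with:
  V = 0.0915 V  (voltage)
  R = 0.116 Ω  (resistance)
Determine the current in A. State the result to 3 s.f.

0.789 A

Rearranging: I = V/R.
V = 0.0915 V; R = 0.116 Ω.
I = 0.7888 A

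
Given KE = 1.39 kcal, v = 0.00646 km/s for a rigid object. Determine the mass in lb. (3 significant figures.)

614 lb

Rearranging: m = 2·KE/v².
KE = 1.39 kcal = 5816 J; v = 0.00646 km/s = 6.460 m/s.
m = 278.7 kg
278.7 kg × (1 lb / 0.4536 kg) = 614.5 lb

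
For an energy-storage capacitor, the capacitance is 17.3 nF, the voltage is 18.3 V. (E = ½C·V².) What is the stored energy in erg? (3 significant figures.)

29.0 erg

E is given directly by: E = ½CV².
C = 17.3 nF = 1.730×10^-8 F; V = 18.3 V.
E = 2.897×10^-6 J
2.897×10^-6 J × (1 erg / 1.000×10^-7 J) = 28.97 erg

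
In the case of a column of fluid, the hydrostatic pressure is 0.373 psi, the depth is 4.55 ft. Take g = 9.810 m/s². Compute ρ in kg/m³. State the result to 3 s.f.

Rearranging P = ρ·g·h for ρ: ρ = P/(g·h).
P = 0.373 psi = 2572 Pa; h = 4.55 ft = 1.387 m; g = 9.810 m/s².
ρ = 189.0 kg/m³

189 kg/m³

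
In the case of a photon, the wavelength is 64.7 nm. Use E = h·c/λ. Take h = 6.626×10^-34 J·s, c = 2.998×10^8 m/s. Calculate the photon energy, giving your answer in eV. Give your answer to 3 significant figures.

19.2 eV

Directly: E = hc/λ.
λ = 64.7 nm = 6.470×10^-8 m; h = 6.626×10^-34 J·s; c = 2.998×10^8 m/s.
E = 3.070×10^-18 J
3.070×10^-18 J × (1 eV / 1.602×10^-19 J) = 19.16 eV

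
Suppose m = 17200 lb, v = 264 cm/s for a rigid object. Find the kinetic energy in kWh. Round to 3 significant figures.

KE is given directly by: KE = ½mv².
m = 17200 lb = 7802 kg; v = 264 cm/s = 2.640 m/s.
KE = 27188 J
27188 J × (1 kWh / 3.600×10^6 J) = 0.007552 kWh

0.00755 kWh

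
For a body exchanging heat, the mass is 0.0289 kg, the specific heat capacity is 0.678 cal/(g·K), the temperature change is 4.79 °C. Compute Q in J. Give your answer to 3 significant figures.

393 J

Directly: Q = mcΔT.
m = 0.0289 kg; c = 0.678 cal/(g·K) = 2837 J/(kg·K); ΔT = 4.79 °C = 4.790 K.
Q = 392.7 J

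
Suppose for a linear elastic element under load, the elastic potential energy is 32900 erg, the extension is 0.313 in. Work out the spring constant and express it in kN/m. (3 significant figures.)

Rearranging: k = 2U/x².
U = 32900 erg = 0.003290 J; x = 0.313 in = 0.007950 m.
k = 104.1 N/m
104.1 N/m × (1 kN/m / 1000 N/m) = 0.1041 kN/m

0.104 kN/m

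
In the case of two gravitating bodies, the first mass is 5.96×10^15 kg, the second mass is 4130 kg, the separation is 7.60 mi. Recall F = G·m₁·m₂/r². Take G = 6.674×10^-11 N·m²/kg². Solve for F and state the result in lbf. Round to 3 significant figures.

2.47 lbf

From Newton's law of gravitation: F = Gm₁m₂/r².
m₁ = 5.96×10^15 kg; m₂ = 4130 kg; r = 7.60 mi = 12231 m; G = 6.674×10^-11 N·m²/kg².
F = 10.98 N
10.98 N × (1 lbf / 4.448 N) = 2.469 lbf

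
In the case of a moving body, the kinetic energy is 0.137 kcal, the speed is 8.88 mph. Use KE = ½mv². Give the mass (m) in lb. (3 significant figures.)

Solving KE = ½mv² for m: m = 2·KE/v².
KE = 0.137 kcal = 573.2 J; v = 8.88 mph = 3.970 m/s.
m = 72.75 kg
72.75 kg × (1 lb / 0.4536 kg) = 160.4 lb

160 lb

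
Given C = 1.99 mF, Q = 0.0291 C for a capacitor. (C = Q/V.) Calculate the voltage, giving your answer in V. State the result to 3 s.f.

Solving C = Q/V for V: V = Q/C.
C = 1.99 mF = 0.001990 F; Q = 0.0291 C.
V = 14.62 V

14.6 V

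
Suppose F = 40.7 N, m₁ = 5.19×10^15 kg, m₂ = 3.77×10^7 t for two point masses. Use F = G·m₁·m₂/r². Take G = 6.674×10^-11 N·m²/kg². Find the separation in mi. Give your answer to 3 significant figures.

11100 mi

From Newton's law of gravitation: r = √(G·m₁m₂/F).
F = 40.7 N; m₁ = 5.19×10^15 kg; m₂ = 3.77×10^7 t = 3.770×10^10 kg; G = 6.674×10^-11 N·m²/kg².
r = 1.791×10^7 m
1.791×10^7 m × (1 mi / 1609 m) = 11130 mi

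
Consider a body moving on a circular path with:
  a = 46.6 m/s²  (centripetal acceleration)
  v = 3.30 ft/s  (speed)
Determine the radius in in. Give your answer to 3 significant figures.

0.855 in

Rearranging: r = v²/a.
a = 46.6 m/s²; v = 3.30 ft/s = 1.006 m/s.
r = 0.02171 m
0.02171 m × (1 in / 0.02540 m) = 0.8547 in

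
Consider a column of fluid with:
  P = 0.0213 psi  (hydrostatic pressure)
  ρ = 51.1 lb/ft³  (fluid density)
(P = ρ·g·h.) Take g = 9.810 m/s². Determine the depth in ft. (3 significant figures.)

Solving P = ρ·g·h for h: h = P/(ρ·g).
P = 0.0213 psi = 146.9 Pa; ρ = 51.1 lb/ft³ = 818.5 kg/m³; g = 9.810 m/s².
h = 0.01829 m
0.01829 m × (1 ft / 0.3048 m) = 0.06000 ft

0.0600 ft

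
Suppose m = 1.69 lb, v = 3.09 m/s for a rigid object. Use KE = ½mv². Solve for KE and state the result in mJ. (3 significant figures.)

3660 mJ

Directly: KE = ½mv².
m = 1.69 lb = 0.7666 kg; v = 3.09 m/s.
KE = 3.660 J
3.660 J × (1 mJ / 0.001000 J) = 3660 mJ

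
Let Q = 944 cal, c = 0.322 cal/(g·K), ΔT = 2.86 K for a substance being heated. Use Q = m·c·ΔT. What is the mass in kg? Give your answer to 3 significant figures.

Rearranging: m = Q/(c·ΔT).
Q = 944 cal = 3950 J; c = 0.322 cal/(g·K) = 1347 J/(kg·K); ΔT = 2.86 K.
m = 1.025 kg

1.03 kg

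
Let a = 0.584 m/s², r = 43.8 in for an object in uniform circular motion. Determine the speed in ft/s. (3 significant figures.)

Rearranging: v = √(a·r).
a = 0.584 m/s²; r = 43.8 in = 1.113 m.
v = 0.8060 m/s
0.8060 m/s × (1 ft/s / 0.3048 m/s) = 2.645 ft/s

2.64 ft/s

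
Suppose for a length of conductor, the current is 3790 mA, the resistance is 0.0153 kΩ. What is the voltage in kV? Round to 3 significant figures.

0.0580 kV

From Ohm's law: V = IR.
I = 3790 mA = 3.790 A; R = 0.0153 kΩ = 15.30 Ω.
V = 57.99 V
57.99 V × (1 kV / 1000 V) = 0.05799 kV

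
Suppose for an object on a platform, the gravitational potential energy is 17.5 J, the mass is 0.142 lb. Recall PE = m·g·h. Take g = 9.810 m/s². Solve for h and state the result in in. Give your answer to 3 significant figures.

Rearranging PE = m·g·h for h: h = PE/(m·g).
PE = 17.5 J; m = 0.142 lb = 0.06441 kg; g = 9.810 m/s².
h = 27.70 m
27.70 m × (1 in / 0.02540 m) = 1090 in

1090 in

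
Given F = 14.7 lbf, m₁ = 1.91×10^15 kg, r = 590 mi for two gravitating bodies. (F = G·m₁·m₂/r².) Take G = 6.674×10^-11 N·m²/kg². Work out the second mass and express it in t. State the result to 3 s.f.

4.62×10^5 t

Rearranging: m₂ = F·r²/(G·m₁).
F = 14.7 lbf = 65.39 N; m₁ = 1.91×10^15 kg; r = 590 mi = 9.495×10^5 m; G = 6.674×10^-11 N·m²/kg².
m₂ = 4.625×10^8 kg
4.625×10^8 kg × (1 t / 1000 kg) = 4.625×10^5 t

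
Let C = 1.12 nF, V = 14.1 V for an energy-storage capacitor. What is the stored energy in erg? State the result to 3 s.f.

Directly: E = ½CV².
C = 1.12 nF = 1.120×10^-9 F; V = 14.1 V.
E = 1.113×10^-7 J
1.113×10^-7 J × (1 erg / 1.000×10^-7 J) = 1.113 erg

1.11 erg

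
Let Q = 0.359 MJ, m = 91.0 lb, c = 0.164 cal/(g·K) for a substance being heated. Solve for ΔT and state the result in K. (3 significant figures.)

12.7 K

Rearranging Q = m·c·ΔT for ΔT: ΔT = Q/(m·c).
Q = 0.359 MJ = 3.590×10^5 J; m = 91.0 lb = 41.28 kg; c = 0.164 cal/(g·K) = 686.2 J/(kg·K).
ΔT = 12.68 K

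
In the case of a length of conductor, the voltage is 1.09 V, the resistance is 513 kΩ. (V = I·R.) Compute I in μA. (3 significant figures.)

2.12 μA

From Ohm's law: I = V/R.
V = 1.09 V; R = 513 kΩ = 5.130×10^5 Ω.
I = 2.125×10^-6 A
2.125×10^-6 A × (1 μA / 1.000×10^-6 A) = 2.125 μA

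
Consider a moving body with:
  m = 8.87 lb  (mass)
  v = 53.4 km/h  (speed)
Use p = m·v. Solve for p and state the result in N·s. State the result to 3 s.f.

59.7 N·s

Directly: p = mv.
m = 8.87 lb = 4.023 kg; v = 53.4 km/h = 14.83 m/s.
p = 59.68 kg·m/s  (the unit combination reduces to kg·m/s = kg·m/s)
Since 1 N·s = 1 kg·m/s, 59.68 N·s.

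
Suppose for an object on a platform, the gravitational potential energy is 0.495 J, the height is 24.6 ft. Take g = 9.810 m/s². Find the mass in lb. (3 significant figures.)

Rearranging: m = PE/(g·h).
PE = 0.495 J; h = 24.6 ft = 7.498 m; g = 9.810 m/s².
m = 0.006730 kg
0.006730 kg × (1 lb / 0.4536 kg) = 0.01484 lb

0.0148 lb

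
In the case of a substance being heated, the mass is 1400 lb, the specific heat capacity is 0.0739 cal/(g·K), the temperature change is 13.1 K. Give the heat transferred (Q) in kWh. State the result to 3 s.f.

0.714 kWh

Directly: Q = mcΔT.
m = 1400 lb = 635.0 kg; c = 0.0739 cal/(g·K) = 309.2 J/(kg·K); ΔT = 13.1 K.
Q = 2.572×10^6 J
2.572×10^6 J × (1 kWh / 3.600×10^6 J) = 0.7145 kWh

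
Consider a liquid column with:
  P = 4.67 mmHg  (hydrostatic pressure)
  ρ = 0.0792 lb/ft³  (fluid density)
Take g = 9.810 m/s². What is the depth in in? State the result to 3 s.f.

Solving P = ρ·g·h for h: h = P/(ρ·g).
P = 4.67 mmHg = 622.6 Pa; ρ = 0.0792 lb/ft³ = 1.269 kg/m³; g = 9.810 m/s².
h = 50.03 m
50.03 m × (1 in / 0.02540 m) = 1970 in

1970 in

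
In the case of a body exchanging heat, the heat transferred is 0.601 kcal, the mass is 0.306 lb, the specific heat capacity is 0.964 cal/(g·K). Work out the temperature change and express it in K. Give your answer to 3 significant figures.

Rearranging: ΔT = Q/(m·c).
Q = 0.601 kcal = 2515 J; m = 0.306 lb = 0.1388 kg; c = 0.964 cal/(g·K) = 4033 J/(kg·K).
ΔT = 4.492 K

4.49 K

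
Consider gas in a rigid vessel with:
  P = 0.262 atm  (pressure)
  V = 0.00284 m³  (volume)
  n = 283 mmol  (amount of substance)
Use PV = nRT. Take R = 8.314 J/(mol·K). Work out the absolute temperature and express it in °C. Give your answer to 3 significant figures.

-241 °C

From the ideal-gas law: T = PV/(nR).
P = 0.262 atm = 26547 Pa; V = 0.00284 m³; n = 283 mmol = 0.2830 mol; R = 8.314 J/(mol·K).
T = 32.04 K
32.04 K − 273.15 = -241.1 °C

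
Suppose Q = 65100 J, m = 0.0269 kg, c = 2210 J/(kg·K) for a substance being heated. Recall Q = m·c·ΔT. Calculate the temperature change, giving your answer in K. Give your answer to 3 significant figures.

Rearranging Q = m·c·ΔT for ΔT: ΔT = Q/(m·c).
Q = 65100 J; m = 0.0269 kg; c = 2210 J/(kg·K).
ΔT = 1095 K

1100 K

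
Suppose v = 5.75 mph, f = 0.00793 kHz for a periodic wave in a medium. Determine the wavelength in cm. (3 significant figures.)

Solving v = f·λ for λ: λ = v/f.
v = 5.75 mph = 2.570 m/s; f = 0.00793 kHz = 7.930 Hz.
λ = 0.3241 m
0.3241 m × (1 cm / 0.01000 m) = 32.41 cm

32.4 cm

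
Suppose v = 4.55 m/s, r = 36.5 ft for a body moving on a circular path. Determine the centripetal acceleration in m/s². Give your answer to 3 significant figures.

a is given directly by: a = v²/r.
v = 4.55 m/s; r = 36.5 ft = 11.13 m.
a = 1.861 m/s²

1.86 m/s²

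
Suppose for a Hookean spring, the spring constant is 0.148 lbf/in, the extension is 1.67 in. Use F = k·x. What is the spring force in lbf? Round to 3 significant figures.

0.247 lbf

From Hooke's law: F = kx.
k = 0.148 lbf/in = 25.92 N/m; x = 1.67 in = 0.04242 m.
F = 1.099 N
1.099 N × (1 lbf / 4.448 N) = 0.2472 lbf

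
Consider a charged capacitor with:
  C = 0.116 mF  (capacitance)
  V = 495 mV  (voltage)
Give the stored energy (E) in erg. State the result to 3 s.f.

E is given directly by: E = ½CV².
C = 0.116 mF = 1.160×10^-4 F; V = 495 mV = 0.4950 V.
E = 1.421×10^-5 J  (the unit combination reduces to kg·m²/s² = J)
1.421×10^-5 J × (1 erg / 1.000×10^-7 J) = 142.1 erg

142 erg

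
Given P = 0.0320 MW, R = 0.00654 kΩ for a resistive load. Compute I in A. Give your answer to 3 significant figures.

Rearranging: I = √(P/R).
P = 0.0320 MW = 32000 W; R = 0.00654 kΩ = 6.540 Ω.
I = 69.95 A

69.9 A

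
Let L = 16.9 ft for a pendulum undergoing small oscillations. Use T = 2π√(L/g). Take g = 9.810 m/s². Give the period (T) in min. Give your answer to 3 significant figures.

0.0759 min

Directly: T = 2π√(L/g).
L = 16.9 ft = 5.151 m; g = 9.810 m/s².
T = 4.553 s
4.553 s × (1 min / 60.00 s) = 0.07588 min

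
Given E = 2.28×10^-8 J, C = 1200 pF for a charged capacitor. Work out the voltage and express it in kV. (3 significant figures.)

0.00616 kV

Rearranging: V = √(2E/C).
E = 2.28×10^-8 J; C = 1200 pF = 1.200×10^-9 F.
V = 6.164 V
6.164 V × (1 kV / 1000 V) = 0.006164 kV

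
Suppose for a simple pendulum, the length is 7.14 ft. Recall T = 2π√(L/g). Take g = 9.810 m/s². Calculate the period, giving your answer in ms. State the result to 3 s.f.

T is given directly by: T = 2π√(L/g).
L = 7.14 ft = 2.176 m; g = 9.810 m/s².
T = 2.959 s
2.959 s × (1 ms / 0.001000 s) = 2959 ms

2960 ms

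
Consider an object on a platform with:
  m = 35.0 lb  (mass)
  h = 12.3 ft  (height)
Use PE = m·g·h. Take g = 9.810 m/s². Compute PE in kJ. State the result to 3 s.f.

0.584 kJ

PE is given directly by: PE = mgh.
m = 35.0 lb = 15.88 kg; h = 12.3 ft = 3.749 m; g = 9.810 m/s².
PE = 583.9 J  (the unit combination reduces to kg·m²/s² = J)
583.9 J × (1 kJ / 1000 J) = 0.5839 kJ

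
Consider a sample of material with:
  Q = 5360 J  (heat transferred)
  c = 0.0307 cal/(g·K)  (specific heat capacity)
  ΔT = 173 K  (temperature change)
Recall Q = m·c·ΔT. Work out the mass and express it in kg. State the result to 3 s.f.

0.241 kg

Solving Q = m·c·ΔT for m: m = Q/(c·ΔT).
Q = 5360 J; c = 0.0307 cal/(g·K) = 128.4 J/(kg·K); ΔT = 173 K.
m = 0.2412 kg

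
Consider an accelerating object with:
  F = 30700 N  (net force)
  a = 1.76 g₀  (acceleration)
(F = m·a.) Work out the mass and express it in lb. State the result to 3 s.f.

3920 lb

From Newton's second law: m = F/a.
F = 30700 N; a = 1.76 g₀ = 17.26 m/s².
m = 1779 kg
1779 kg × (1 lb / 0.4536 kg) = 3921 lb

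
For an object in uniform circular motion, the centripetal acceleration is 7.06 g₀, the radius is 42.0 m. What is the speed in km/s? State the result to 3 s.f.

Rearranging a = v²/r for v: v = √(a·r).
a = 7.06 g₀ = 69.23 m/s²; r = 42.0 m.
v = 53.92 m/s
53.92 m/s × (1 km/s / 1000 m/s) = 0.05392 km/s

0.0539 km/s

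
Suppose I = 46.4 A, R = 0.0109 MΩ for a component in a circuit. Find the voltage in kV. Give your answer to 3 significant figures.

506 kV

Directly: V = IR.
I = 46.4 A; R = 0.0109 MΩ = 10900 Ω.
V = 5.058×10^5 V
5.058×10^5 V × (1 kV / 1000 V) = 505.8 kV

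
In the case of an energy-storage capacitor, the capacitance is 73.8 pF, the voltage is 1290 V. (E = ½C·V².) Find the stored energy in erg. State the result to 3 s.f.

614 erg

Directly: E = ½CV².
C = 73.8 pF = 7.380×10^-11 F; V = 1290 V.
E = 6.141×10^-5 J
6.141×10^-5 J × (1 erg / 1.000×10^-7 J) = 614.1 erg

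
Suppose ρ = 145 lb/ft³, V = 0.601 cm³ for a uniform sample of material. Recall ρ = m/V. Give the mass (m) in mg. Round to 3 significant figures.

Rearranging ρ = m/V for m: m = ρV.
ρ = 145 lb/ft³ = 2323 kg/m³; V = 0.601 cm³ = 6.010×10^-7 m³.
m = 0.001396 kg
0.001396 kg × (1 mg / 1.000×10^-6 kg) = 1396 mg

1400 mg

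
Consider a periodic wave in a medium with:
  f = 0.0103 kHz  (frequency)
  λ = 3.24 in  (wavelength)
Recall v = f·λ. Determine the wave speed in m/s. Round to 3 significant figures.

Directly: v = fλ.
f = 0.0103 kHz = 10.30 Hz; λ = 3.24 in = 0.08230 m.
v = 0.8476 m/s

0.848 m/s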